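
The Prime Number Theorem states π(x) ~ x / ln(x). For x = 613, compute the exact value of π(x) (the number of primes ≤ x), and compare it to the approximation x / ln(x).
π(613) = 112;  x/ln(x) ≈ 95.51;  relative error ≈ 14.73%.

Directly count primes up to 613: π(613) = 112. The PNT approximation gives 613/ln(613) ≈ 613/6.41836 ≈ 95.51. Relative error (π(x) − x/ln(x)) / π(x) ≈ 14.73%; the approximation is known to undercount slightly (Li(x) is a better estimate).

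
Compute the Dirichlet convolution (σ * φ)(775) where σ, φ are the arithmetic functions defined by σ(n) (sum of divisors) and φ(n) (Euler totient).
(σ * φ)(775) = 4650

Divisors of 775: [1, 5, 25, 31, 155, 775]. For each d | 775:
  d = 1: σ(1) · φ(775/1) = 1 · 600 = 600
  d = 5: σ(5) · φ(775/5) = 6 · 120 = 720
  d = 25: σ(25) · φ(775/25) = 31 · 30 = 930
  d = 31: σ(31) · φ(775/31) = 32 · 20 = 640
  d = 155: σ(155) · φ(775/155) = 192 · 4 = 768
  d = 775: σ(775) · φ(775/775) = 992 · 1 = 992
Summing: (σ * φ)(775) = 600 + 720 + 930 + 640 + 768 + 992 = 4650.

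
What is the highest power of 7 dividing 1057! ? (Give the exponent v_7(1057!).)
v_7(1057!) = 175

Legendre's formula: v_p(n!) = Σ_{k ≥ 1} ⌊n / p^k⌋. For p = 7, n = 1057, the terms are:
  ⌊1057/7^1⌋ = ⌊1057/7⌋ = 151
  ⌊1057/7^2⌋ = ⌊1057/49⌋ = 21
  ⌊1057/7^3⌋ = ⌊1057/343⌋ = 3
(the next term ⌊1057/7^4⌋ = 0, terminating the sum). Summing: v_7(1057!) = 151 + 21 + 3 = 175.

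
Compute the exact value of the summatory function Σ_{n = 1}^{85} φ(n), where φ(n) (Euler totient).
Σ_{n ≤ 85} φ(n) = 2230

Compute φ(n) for each 1 ≤ n ≤ 85: φ(1) = 1, φ(2) = 1, φ(3) = 2, φ(4) = 2, φ(5) = 4, φ(6) = 2, φ(7) = 6, φ(8) = 4, φ(9) = 6, φ(10) = 4, φ(11) = 10, φ(12) = 4, φ(13) = 12, φ(14) = 6, φ(15) = 8, φ(16) = 8, φ(17) = 16, φ(18) = 6, φ(19) = 18, φ(20) = 8, φ(21) = 12, φ(22) = 10, φ(23) = 22, φ(24) = 8, φ(25) = 20, φ(26) = 12, φ(27) = 18, φ(28) = 12, φ(29) = 28, φ(30) = 8, φ(31) = 30, φ(32) = 16, φ(33) = 20, φ(34) = 16, φ(35) = 24, φ(36) = 12, φ(37) = 36, φ(38) = 18, φ(39) = 24, φ(40) = 16, φ(41) = 40, φ(42) = 12, φ(43) = 42, φ(44) = 20, φ(45) = 24, φ(46) = 22, φ(47) = 46, φ(48) = 16, φ(49) = 42, φ(50) = 20, φ(51) = 32, φ(52) = 24, φ(53) = 52, φ(54) = 18, φ(55) = 40, φ(56) = 24, φ(57) = 36, φ(58) = 28, φ(59) = 58, φ(60) = 16, φ(61) = 60, φ(62) = 30, φ(63) = 36, φ(64) = 32, φ(65) = 48, φ(66) = 20, φ(67) = 66, φ(68) = 32, φ(69) = 44, φ(70) = 24, φ(71) = 70, φ(72) = 24, φ(73) = 72, φ(74) = 36, φ(75) = 40, φ(76) = 36, φ(77) = 60, φ(78) = 24, φ(79) = 78, φ(80) = 32, φ(81) = 54, φ(82) = 40, φ(83) = 82, φ(84) = 24, φ(85) = 64. Summing all 85 values: 2230. (Average order: Σ_{n ≤ x} φ(n) ~ (3/π²) x². For x = 85, (3/π²)·85² ≈ 2196.14.)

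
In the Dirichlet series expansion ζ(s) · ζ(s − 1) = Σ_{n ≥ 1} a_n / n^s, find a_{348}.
σ(348) = 840

In the product (Σ m^0/m^s)(Σ k / k^s) = Σ (Σ_{d | n} d) / n^s, the coefficient of 1/n^s is σ(n) = Σ_{d | n} d. For n = 348, divisors are [1, 2, 3, 4, 6, 12, 29, 58, 87, 116, 174, 348]; summing: σ(348) = 840.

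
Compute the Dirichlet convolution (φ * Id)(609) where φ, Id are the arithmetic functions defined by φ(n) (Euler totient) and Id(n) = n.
(φ * Id)(609) = 3705

Divisors of 609: [1, 3, 7, 21, 29, 87, 203, 609]. For each d | 609:
  d = 1: φ(1) · Id(609/1) = 1 · 609 = 609
  d = 3: φ(3) · Id(609/3) = 2 · 203 = 406
  d = 7: φ(7) · Id(609/7) = 6 · 87 = 522
  d = 21: φ(21) · Id(609/21) = 12 · 29 = 348
  d = 29: φ(29) · Id(609/29) = 28 · 21 = 588
  d = 87: φ(87) · Id(609/87) = 56 · 7 = 392
  d = 203: φ(203) · Id(609/203) = 168 · 3 = 504
  d = 609: φ(609) · Id(609/609) = 336 · 1 = 336
Summing: (φ * Id)(609) = 609 + 406 + 522 + 348 + 588 + 392 + 504 + 336 = 3705.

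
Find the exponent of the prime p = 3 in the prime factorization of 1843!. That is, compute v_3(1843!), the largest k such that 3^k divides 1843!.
v_3(1843!) = 917

Legendre's formula: v_p(n!) = Σ_{k ≥ 1} ⌊n / p^k⌋. For p = 3, n = 1843, the terms are:
  ⌊1843/3^1⌋ = ⌊1843/3⌋ = 614
  ⌊1843/3^2⌋ = ⌊1843/9⌋ = 204
  ⌊1843/3^3⌋ = ⌊1843/27⌋ = 68
  ⌊1843/3^4⌋ = ⌊1843/81⌋ = 22
  ⌊1843/3^5⌋ = ⌊1843/243⌋ = 7
  ⌊1843/3^6⌋ = ⌊1843/729⌋ = 2
(the next term ⌊1843/3^7⌋ = 0, terminating the sum). Summing: v_3(1843!) = 614 + 204 + 68 + 22 + 7 + 2 = 917.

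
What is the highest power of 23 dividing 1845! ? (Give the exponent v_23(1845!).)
v_23(1845!) = 83

Legendre's formula: v_p(n!) = Σ_{k ≥ 1} ⌊n / p^k⌋. For p = 23, n = 1845, the terms are:
  ⌊1845/23^1⌋ = ⌊1845/23⌋ = 80
  ⌊1845/23^2⌋ = ⌊1845/529⌋ = 3
(the next term ⌊1845/23^3⌋ = 0, terminating the sum). Summing: v_23(1845!) = 80 + 3 = 83.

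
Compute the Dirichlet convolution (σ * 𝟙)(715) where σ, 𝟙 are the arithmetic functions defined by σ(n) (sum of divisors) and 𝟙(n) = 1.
(σ * 𝟙)(715) = 1365

Divisors of 715: [1, 5, 11, 13, 55, 65, 143, 715]. For each d | 715:
  d = 1: σ(1) · 𝟙(715/1) = 1 · 1 = 1
  d = 5: σ(5) · 𝟙(715/5) = 6 · 1 = 6
  d = 11: σ(11) · 𝟙(715/11) = 12 · 1 = 12
  d = 13: σ(13) · 𝟙(715/13) = 14 · 1 = 14
  d = 55: σ(55) · 𝟙(715/55) = 72 · 1 = 72
  d = 65: σ(65) · 𝟙(715/65) = 84 · 1 = 84
  d = 143: σ(143) · 𝟙(715/143) = 168 · 1 = 168
  d = 715: σ(715) · 𝟙(715/715) = 1008 · 1 = 1008
Summing: (σ * 𝟙)(715) = 1 + 6 + 12 + 14 + 72 + 84 + 168 + 1008 = 1365.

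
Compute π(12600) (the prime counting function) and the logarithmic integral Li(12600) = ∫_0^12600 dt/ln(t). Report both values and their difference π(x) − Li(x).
π(12600) = 1504;  Li(12600) ≈ 1524.81;  π(x) − Li(x) ≈ -20.81.

Direct count of primes ≤ 12600 gives π(12600) = 1504. Numerical evaluation of the logarithmic integral gives Li(12600) ≈ 1524.81. The difference π(x) − Li(x) ≈ -20.81 is typically negative for small/moderate x (Li(x) overestimates), though Littlewood's theorem shows this sign changes infinitely often.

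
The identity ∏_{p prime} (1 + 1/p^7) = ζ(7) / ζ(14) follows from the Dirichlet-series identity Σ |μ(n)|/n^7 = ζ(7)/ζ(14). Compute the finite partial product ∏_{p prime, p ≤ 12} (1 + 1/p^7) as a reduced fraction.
∏ = 102398715604311407906/101557061298054140625

The primes p ≤ 12 are [2, 3, 5, 7, 11]. For each, (1 + 1/p^7) = (p^7 + 1)/p^7. Multiplying these fractions over p ∈ [2, 3, 5, 7, 11] gives 102398715604311407906/101557061298054140625. (In the limit P → ∞ this tends to ζ(7)/ζ(14).)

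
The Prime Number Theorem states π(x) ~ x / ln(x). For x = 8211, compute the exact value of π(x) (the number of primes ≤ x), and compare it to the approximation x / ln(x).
π(8211) = 1029;  x/ln(x) ≈ 910.99;  relative error ≈ 11.47%.

Directly count primes up to 8211: π(8211) = 1029. The PNT approximation gives 8211/ln(8211) ≈ 8211/9.01323 ≈ 910.99. Relative error (π(x) − x/ln(x)) / π(x) ≈ 11.47%; the approximation is known to undercount slightly (Li(x) is a better estimate).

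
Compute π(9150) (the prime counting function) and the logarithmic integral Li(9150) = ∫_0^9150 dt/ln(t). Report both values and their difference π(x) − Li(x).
π(9150) = 1133;  Li(9150) ≈ 1153.41;  π(x) − Li(x) ≈ -20.41.

Direct count of primes ≤ 9150 gives π(9150) = 1133. Numerical evaluation of the logarithmic integral gives Li(9150) ≈ 1153.41. The difference π(x) − Li(x) ≈ -20.41 is typically negative for small/moderate x (Li(x) overestimates), though Littlewood's theorem shows this sign changes infinitely often.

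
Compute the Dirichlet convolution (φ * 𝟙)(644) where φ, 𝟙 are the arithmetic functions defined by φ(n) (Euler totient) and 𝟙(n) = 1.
(φ * 𝟙)(644) = 644

Divisors of 644: [1, 2, 4, 7, 14, 23, 28, 46, 92, 161, 322, 644]. For each d | 644:
  d = 1: φ(1) · 𝟙(644/1) = 1 · 1 = 1
  d = 2: φ(2) · 𝟙(644/2) = 1 · 1 = 1
  d = 4: φ(4) · 𝟙(644/4) = 2 · 1 = 2
  d = 7: φ(7) · 𝟙(644/7) = 6 · 1 = 6
  d = 14: φ(14) · 𝟙(644/14) = 6 · 1 = 6
  d = 23: φ(23) · 𝟙(644/23) = 22 · 1 = 22
  d = 28: φ(28) · 𝟙(644/28) = 12 · 1 = 12
  d = 46: φ(46) · 𝟙(644/46) = 22 · 1 = 22
  d = 92: φ(92) · 𝟙(644/92) = 44 · 1 = 44
  d = 161: φ(161) · 𝟙(644/161) = 132 · 1 = 132
  d = 322: φ(322) · 𝟙(644/322) = 132 · 1 = 132
  d = 644: φ(644) · 𝟙(644/644) = 264 · 1 = 264
Summing: (φ * 𝟙)(644) = 1 + 1 + 2 + 6 + 6 + 22 + 12 + 22 + 44 + 132 + 132 + 264 = 644.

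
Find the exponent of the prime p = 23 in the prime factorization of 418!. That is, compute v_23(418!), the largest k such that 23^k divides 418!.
v_23(418!) = 18

Legendre's formula: v_p(n!) = Σ_{k ≥ 1} ⌊n / p^k⌋. For p = 23, n = 418, the terms are:
  ⌊418/23^1⌋ = ⌊418/23⌋ = 18
(the next term ⌊418/23^2⌋ = 0, terminating the sum). Summing: v_23(418!) = 18 = 18.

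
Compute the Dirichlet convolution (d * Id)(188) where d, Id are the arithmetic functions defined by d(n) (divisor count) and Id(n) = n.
(d * Id)(188) = 539

Divisors of 188: [1, 2, 4, 47, 94, 188]. For each d | 188:
  d = 1: d(1) · Id(188/1) = 1 · 188 = 188
  d = 2: d(2) · Id(188/2) = 2 · 94 = 188
  d = 4: d(4) · Id(188/4) = 3 · 47 = 141
  d = 47: d(47) · Id(188/47) = 2 · 4 = 8
  d = 94: d(94) · Id(188/94) = 4 · 2 = 8
  d = 188: d(188) · Id(188/188) = 6 · 1 = 6
Summing: (d * Id)(188) = 188 + 188 + 141 + 8 + 8 + 6 = 539.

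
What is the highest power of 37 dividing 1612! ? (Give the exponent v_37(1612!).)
v_37(1612!) = 44

Legendre's formula: v_p(n!) = Σ_{k ≥ 1} ⌊n / p^k⌋. For p = 37, n = 1612, the terms are:
  ⌊1612/37^1⌋ = ⌊1612/37⌋ = 43
  ⌊1612/37^2⌋ = ⌊1612/1369⌋ = 1
(the next term ⌊1612/37^3⌋ = 0, terminating the sum). Summing: v_37(1612!) = 43 + 1 = 44.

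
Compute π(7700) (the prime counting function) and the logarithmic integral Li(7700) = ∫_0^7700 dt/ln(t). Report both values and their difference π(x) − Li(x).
π(7700) = 977;  Li(7700) ≈ 992.96;  π(x) − Li(x) ≈ -15.96.

Direct count of primes ≤ 7700 gives π(7700) = 977. Numerical evaluation of the logarithmic integral gives Li(7700) ≈ 992.96. The difference π(x) − Li(x) ≈ -15.96 is typically negative for small/moderate x (Li(x) overestimates), though Littlewood's theorem shows this sign changes infinitely often.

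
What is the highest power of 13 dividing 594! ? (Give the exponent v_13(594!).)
v_13(594!) = 48

Legendre's formula: v_p(n!) = Σ_{k ≥ 1} ⌊n / p^k⌋. For p = 13, n = 594, the terms are:
  ⌊594/13^1⌋ = ⌊594/13⌋ = 45
  ⌊594/13^2⌋ = ⌊594/169⌋ = 3
(the next term ⌊594/13^3⌋ = 0, terminating the sum). Summing: v_13(594!) = 45 + 3 = 48.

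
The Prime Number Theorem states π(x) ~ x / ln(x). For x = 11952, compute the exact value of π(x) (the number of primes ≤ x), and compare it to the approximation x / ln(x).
π(11952) = 1432;  x/ln(x) ≈ 1273.03;  relative error ≈ 11.10%.

Directly count primes up to 11952: π(11952) = 1432. The PNT approximation gives 11952/ln(11952) ≈ 11952/9.38865 ≈ 1273.03. Relative error (π(x) − x/ln(x)) / π(x) ≈ 11.10%; the approximation is known to undercount slightly (Li(x) is a better estimate).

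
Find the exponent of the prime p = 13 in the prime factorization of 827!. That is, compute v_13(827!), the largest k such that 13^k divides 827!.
v_13(827!) = 67

Legendre's formula: v_p(n!) = Σ_{k ≥ 1} ⌊n / p^k⌋. For p = 13, n = 827, the terms are:
  ⌊827/13^1⌋ = ⌊827/13⌋ = 63
  ⌊827/13^2⌋ = ⌊827/169⌋ = 4
(the next term ⌊827/13^3⌋ = 0, terminating the sum). Summing: v_13(827!) = 63 + 4 = 67.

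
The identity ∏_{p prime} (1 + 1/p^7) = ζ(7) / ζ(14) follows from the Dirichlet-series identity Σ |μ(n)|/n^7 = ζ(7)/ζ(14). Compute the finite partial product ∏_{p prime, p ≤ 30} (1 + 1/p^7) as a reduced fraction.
∏ = 1658744036118718418963507162415104573095141861758633096704/1645110150228546948958650084059359035220017760620475653125

The primes p ≤ 30 are [2, 3, 5, 7, 11, 13, 17, 19, 23, 29]. For each, (1 + 1/p^7) = (p^7 + 1)/p^7. Multiplying these fractions over p ∈ [2, 3, 5, 7, 11, 13, 17, 19, 23, 29] gives 1658744036118718418963507162415104573095141861758633096704/1645110150228546948958650084059359035220017760620475653125. (In the limit P → ∞ this tends to ζ(7)/ζ(14).)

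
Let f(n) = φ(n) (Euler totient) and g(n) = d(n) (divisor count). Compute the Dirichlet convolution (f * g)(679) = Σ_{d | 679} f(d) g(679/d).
(φ * d)(679) = 784

Divisors of 679: [1, 7, 97, 679]. For each d | 679:
  d = 1: φ(1) · d(679/1) = 1 · 4 = 4
  d = 7: φ(7) · d(679/7) = 6 · 2 = 12
  d = 97: φ(97) · d(679/97) = 96 · 2 = 192
  d = 679: φ(679) · d(679/679) = 576 · 1 = 576
Summing: (φ * d)(679) = 4 + 12 + 192 + 576 = 784.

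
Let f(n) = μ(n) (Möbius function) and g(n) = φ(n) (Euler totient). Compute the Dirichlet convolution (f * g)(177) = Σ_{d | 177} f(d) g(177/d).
(μ * φ)(177) = 57

Divisors of 177: [1, 3, 59, 177]. For each d | 177:
  d = 1: μ(1) · φ(177/1) = 1 · 116 = 116
  d = 3: μ(3) · φ(177/3) = -1 · 58 = -58
  d = 59: μ(59) · φ(177/59) = -1 · 2 = -2
  d = 177: μ(177) · φ(177/177) = 1 · 1 = 1
Summing: (μ * φ)(177) = 116 + -58 + -2 + 1 = 57.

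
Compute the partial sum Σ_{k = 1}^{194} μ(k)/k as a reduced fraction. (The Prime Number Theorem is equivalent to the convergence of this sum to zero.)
Σ μ(k)/k = -162685145434507819720231919124130110542776026835685412824952315254342218891/10471704020615314823179750081330797558038652774832687274326525057653363714330

Values of μ(k) for 1 ≤ k ≤ 194: μ(1) = 1, μ(2) = -1, μ(3) = -1, μ(5) = -1, μ(6) = 1, μ(7) = -1, μ(10) = 1, μ(11) = -1, μ(13) = -1, μ(14) = 1, μ(15) = 1, μ(17) = -1, μ(19) = -1, μ(21) = 1, μ(22) = 1, μ(23) = -1, μ(26) = 1, μ(29) = -1, μ(30) = -1, μ(31) = -1, μ(33) = 1, μ(34) = 1, μ(35) = 1, μ(37) = -1, μ(38) = 1, μ(39) = 1, μ(41) = -1, μ(42) = -1, μ(43) = -1, μ(46) = 1, μ(47) = -1, μ(51) = 1, μ(53) = -1, μ(55) = 1, μ(57) = 1, μ(58) = 1, μ(59) = -1, μ(61) = -1, μ(62) = 1, μ(65) = 1, μ(66) = -1, μ(67) = -1, μ(69) = 1, μ(70) = -1, μ(71) = -1, μ(73) = -1, μ(74) = 1, μ(77) = 1, μ(78) = -1, μ(79) = -1, μ(82) = 1, μ(83) = -1, μ(85) = 1, μ(86) = 1, μ(87) = 1, μ(89) = -1, μ(91) = 1, μ(93) = 1, μ(94) = 1, μ(95) = 1, μ(97) = -1, μ(101) = -1, μ(102) = -1, μ(103) = -1, μ(105) = -1, μ(106) = 1, μ(107) = -1, μ(109) = -1, μ(110) = -1, μ(111) = 1, μ(113) = -1, μ(114) = -1, μ(115) = 1, μ(118) = 1, μ(119) = 1, μ(122) = 1, μ(123) = 1, μ(127) = -1, μ(129) = 1, μ(130) = -1, μ(131) = -1, μ(133) = 1, μ(134) = 1, μ(137) = -1, μ(138) = -1, μ(139) = -1, μ(141) = 1, μ(142) = 1, μ(143) = 1, μ(145) = 1, μ(146) = 1, μ(149) = -1, μ(151) = -1, μ(154) = -1, μ(155) = 1, μ(157) = -1, μ(158) = 1, μ(159) = 1, μ(161) = 1, μ(163) = -1, μ(165) = -1, μ(166) = 1, μ(167) = -1, μ(170) = -1, μ(173) = -1, μ(174) = -1, μ(177) = 1, μ(178) = 1, μ(179) = -1, μ(181) = -1, μ(182) = -1, μ(183) = 1, μ(185) = 1, μ(186) = -1, μ(187) = 1, μ(190) = -1, μ(191) = -1, μ(193) = -1, μ(194) = 1, with μ = 0 on non-squarefree integers. Summing μ(k)/k for k where μ(k) ≠ 0 gives -162685145434507819720231919124130110542776026835685412824952315254342218891/10471704020615314823179750081330797558038652774832687274326525057653363714330 ≈ -0.0155. (PNT ⟺ this sum → 0 as n → ∞.)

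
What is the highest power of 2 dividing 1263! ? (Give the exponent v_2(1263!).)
v_2(1263!) = 1255

Legendre's formula: v_p(n!) = Σ_{k ≥ 1} ⌊n / p^k⌋. For p = 2, n = 1263, the terms are:
  ⌊1263/2^1⌋ = ⌊1263/2⌋ = 631
  ⌊1263/2^2⌋ = ⌊1263/4⌋ = 315
  ⌊1263/2^3⌋ = ⌊1263/8⌋ = 157
  ⌊1263/2^4⌋ = ⌊1263/16⌋ = 78
  ⌊1263/2^5⌋ = ⌊1263/32⌋ = 39
  ⌊1263/2^6⌋ = ⌊1263/64⌋ = 19
  ⌊1263/2^7⌋ = ⌊1263/128⌋ = 9
  ⌊1263/2^8⌋ = ⌊1263/256⌋ = 4
  ⌊1263/2^9⌋ = ⌊1263/512⌋ = 2
  ⌊1263/2^10⌋ = ⌊1263/1024⌋ = 1
(the next term ⌊1263/2^11⌋ = 0, terminating the sum). Summing: v_2(1263!) = 631 + 315 + 157 + 78 + 39 + 19 + 9 + 4 + 2 + 1 = 1255.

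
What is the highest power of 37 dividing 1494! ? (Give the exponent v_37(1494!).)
v_37(1494!) = 41

Legendre's formula: v_p(n!) = Σ_{k ≥ 1} ⌊n / p^k⌋. For p = 37, n = 1494, the terms are:
  ⌊1494/37^1⌋ = ⌊1494/37⌋ = 40
  ⌊1494/37^2⌋ = ⌊1494/1369⌋ = 1
(the next term ⌊1494/37^3⌋ = 0, terminating the sum). Summing: v_37(1494!) = 40 + 1 = 41.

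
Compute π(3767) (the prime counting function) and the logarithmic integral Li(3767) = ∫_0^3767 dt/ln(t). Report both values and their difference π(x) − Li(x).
π(3767) = 524;  Li(3767) ≈ 537.17;  π(x) − Li(x) ≈ -13.17.

Direct count of primes ≤ 3767 gives π(3767) = 524. Numerical evaluation of the logarithmic integral gives Li(3767) ≈ 537.17. The difference π(x) − Li(x) ≈ -13.17 is typically negative for small/moderate x (Li(x) overestimates), though Littlewood's theorem shows this sign changes infinitely often.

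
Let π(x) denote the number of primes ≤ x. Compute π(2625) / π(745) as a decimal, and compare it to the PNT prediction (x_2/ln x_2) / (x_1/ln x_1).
π(2625)/π(745) = 381/132 ≈ 2.8864;  PNT prediction ≈ 2.9598.

π(745) = 132 and π(2625) = 381, so π(2625)/π(745) ≈ 2.8864. The PNT-predicted ratio is (2625/ln(2625)) / (745/ln(745)) ≈ 2.9598. The two agree to within a few percent, as expected.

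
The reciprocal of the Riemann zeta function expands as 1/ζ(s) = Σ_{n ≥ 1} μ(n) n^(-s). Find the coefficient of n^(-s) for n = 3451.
μ(3451) = -1

Factor n = 3451 = 7 · 17 · 29. μ(n) = 0 if any exponent ≥ 2 (not squarefree); otherwise μ(n) = (−1)^{ω(n)} where ω(n) is the number of distinct prime factors. Applying: μ(3451) = -1.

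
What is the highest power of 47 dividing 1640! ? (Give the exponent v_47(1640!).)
v_47(1640!) = 34

Legendre's formula: v_p(n!) = Σ_{k ≥ 1} ⌊n / p^k⌋. For p = 47, n = 1640, the terms are:
  ⌊1640/47^1⌋ = ⌊1640/47⌋ = 34
(the next term ⌊1640/47^2⌋ = 0, terminating the sum). Summing: v_47(1640!) = 34 = 34.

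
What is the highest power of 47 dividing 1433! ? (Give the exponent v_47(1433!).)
v_47(1433!) = 30

Legendre's formula: v_p(n!) = Σ_{k ≥ 1} ⌊n / p^k⌋. For p = 47, n = 1433, the terms are:
  ⌊1433/47^1⌋ = ⌊1433/47⌋ = 30
(the next term ⌊1433/47^2⌋ = 0, terminating the sum). Summing: v_47(1433!) = 30 = 30.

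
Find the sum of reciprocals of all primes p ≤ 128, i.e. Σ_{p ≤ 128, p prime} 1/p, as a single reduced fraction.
Σ 1/p = 7457575819106455685806801283735357697478405891621/4014476939333036189094441199026045136645885247730

π(128) = 31, so the primes ≤ 128 are [2, 3, 5, 7, 11, 13, 17, 19, 23, 29, 31, 37, 41, 43, 47, 53, 59, 61, 67, 71, 73, 79, 83, 89, 97, 101, 103, 107, 109, 113, 127]. Summing 1/p over these primes: 7457575819106455685806801283735357697478405891621/4014476939333036189094441199026045136645885247730 ≈ 1.8577. Mertens estimate ln ln(128) + 0.2615 ≈ 1.8409.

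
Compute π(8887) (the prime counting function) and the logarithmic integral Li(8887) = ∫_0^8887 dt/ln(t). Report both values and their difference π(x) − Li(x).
π(8887) = 1107;  Li(8887) ≈ 1124.53;  π(x) − Li(x) ≈ -17.53.

Direct count of primes ≤ 8887 gives π(8887) = 1107. Numerical evaluation of the logarithmic integral gives Li(8887) ≈ 1124.53. The difference π(x) − Li(x) ≈ -17.53 is typically negative for small/moderate x (Li(x) overestimates), though Littlewood's theorem shows this sign changes infinitely often.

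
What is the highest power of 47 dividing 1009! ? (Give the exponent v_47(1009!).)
v_47(1009!) = 21

Legendre's formula: v_p(n!) = Σ_{k ≥ 1} ⌊n / p^k⌋. For p = 47, n = 1009, the terms are:
  ⌊1009/47^1⌋ = ⌊1009/47⌋ = 21
(the next term ⌊1009/47^2⌋ = 0, terminating the sum). Summing: v_47(1009!) = 21 = 21.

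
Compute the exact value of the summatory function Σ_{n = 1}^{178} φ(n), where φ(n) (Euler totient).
Σ_{n ≤ 178} φ(n) = 9654

Compute φ(n) for each 1 ≤ n ≤ 178: φ(1) = 1, φ(2) = 1, φ(3) = 2, φ(4) = 2, φ(5) = 4, φ(6) = 2, φ(7) = 6, φ(8) = 4, φ(9) = 6, φ(10) = 4, φ(11) = 10, φ(12) = 4, φ(13) = 12, φ(14) = 6, φ(15) = 8, φ(16) = 8, φ(17) = 16, φ(18) = 6, φ(19) = 18, φ(20) = 8, φ(21) = 12, φ(22) = 10, φ(23) = 22, φ(24) = 8, φ(25) = 20, φ(26) = 12, φ(27) = 18, φ(28) = 12, φ(29) = 28, φ(30) = 8, φ(31) = 30, φ(32) = 16, φ(33) = 20, φ(34) = 16, φ(35) = 24, φ(36) = 12, φ(37) = 36, φ(38) = 18, φ(39) = 24, φ(40) = 16, φ(41) = 40, φ(42) = 12, φ(43) = 42, φ(44) = 20, φ(45) = 24, φ(46) = 22, φ(47) = 46, φ(48) = 16, φ(49) = 42, φ(50) = 20, φ(51) = 32, φ(52) = 24, φ(53) = 52, φ(54) = 18, φ(55) = 40, φ(56) = 24, φ(57) = 36, φ(58) = 28, φ(59) = 58, φ(60) = 16, φ(61) = 60, φ(62) = 30, φ(63) = 36, φ(64) = 32, φ(65) = 48, φ(66) = 20, φ(67) = 66, φ(68) = 32, φ(69) = 44, φ(70) = 24, φ(71) = 70, φ(72) = 24, φ(73) = 72, φ(74) = 36, φ(75) = 40, φ(76) = 36, φ(77) = 60, φ(78) = 24, φ(79) = 78, φ(80) = 32, φ(81) = 54, φ(82) = 40, φ(83) = 82, φ(84) = 24, φ(85) = 64, φ(86) = 42, φ(87) = 56, φ(88) = 40, φ(89) = 88, φ(90) = 24, φ(91) = 72, φ(92) = 44, φ(93) = 60, φ(94) = 46, φ(95) = 72, φ(96) = 32, φ(97) = 96, φ(98) = 42, φ(99) = 60, φ(100) = 40, φ(101) = 100, φ(102) = 32, φ(103) = 102, φ(104) = 48, φ(105) = 48, φ(106) = 52, φ(107) = 106, φ(108) = 36, φ(109) = 108, φ(110) = 40, φ(111) = 72, φ(112) = 48, φ(113) = 112, φ(114) = 36, φ(115) = 88, φ(116) = 56, φ(117) = 72, φ(118) = 58, φ(119) = 96, φ(120) = 32, φ(121) = 110, φ(122) = 60, φ(123) = 80, φ(124) = 60, φ(125) = 100, φ(126) = 36, φ(127) = 126, φ(128) = 64, φ(129) = 84, φ(130) = 48, φ(131) = 130, φ(132) = 40, φ(133) = 108, φ(134) = 66, φ(135) = 72, φ(136) = 64, φ(137) = 136, φ(138) = 44, φ(139) = 138, φ(140) = 48, φ(141) = 92, φ(142) = 70, φ(143) = 120, φ(144) = 48, φ(145) = 112, φ(146) = 72, φ(147) = 84, φ(148) = 72, φ(149) = 148, φ(150) = 40, φ(151) = 150, φ(152) = 72, φ(153) = 96, φ(154) = 60, φ(155) = 120, φ(156) = 48, φ(157) = 156, φ(158) = 78, φ(159) = 104, φ(160) = 64, φ(161) = 132, φ(162) = 54, φ(163) = 162, φ(164) = 80, φ(165) = 80, φ(166) = 82, φ(167) = 166, φ(168) = 48, φ(169) = 156, φ(170) = 64, φ(171) = 108, φ(172) = 84, φ(173) = 172, φ(174) = 56, φ(175) = 120, φ(176) = 80, φ(177) = 116, φ(178) = 88. Summing all 178 values: 9654. (Average order: Σ_{n ≤ x} φ(n) ~ (3/π²) x². For x = 178, (3/π²)·178² ≈ 9630.78.)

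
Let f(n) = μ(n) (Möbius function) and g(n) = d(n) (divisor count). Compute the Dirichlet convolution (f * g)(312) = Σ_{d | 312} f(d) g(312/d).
(μ * d)(312) = 1

Divisors of 312: [1, 2, 3, 4, 6, 8, 12, 13, 24, 26, 39, 52, 78, 104, 156, 312]. For each d | 312:
  d = 1: μ(1) · d(312/1) = 1 · 16 = 16
  d = 2: μ(2) · d(312/2) = -1 · 12 = -12
  d = 3: μ(3) · d(312/3) = -1 · 8 = -8
  d = 4: μ(4) · d(312/4) = 0 · 8 = 0
  d = 6: μ(6) · d(312/6) = 1 · 6 = 6
  d = 8: μ(8) · d(312/8) = 0 · 4 = 0
  d = 12: μ(12) · d(312/12) = 0 · 4 = 0
  d = 13: μ(13) · d(312/13) = -1 · 8 = -8
  d = 24: μ(24) · d(312/24) = 0 · 2 = 0
  d = 26: μ(26) · d(312/26) = 1 · 6 = 6
  d = 39: μ(39) · d(312/39) = 1 · 4 = 4
  d = 52: μ(52) · d(312/52) = 0 · 4 = 0
  d = 78: μ(78) · d(312/78) = -1 · 3 = -3
  d = 104: μ(104) · d(312/104) = 0 · 2 = 0
  d = 156: μ(156) · d(312/156) = 0 · 2 = 0
  d = 312: μ(312) · d(312/312) = 0 · 1 = 0
Summing: (μ * d)(312) = 16 + -12 + -8 + 0 + 6 + 0 + 0 + -8 + 0 + 6 + 4 + 0 + -3 + 0 + 0 + 0 = 1.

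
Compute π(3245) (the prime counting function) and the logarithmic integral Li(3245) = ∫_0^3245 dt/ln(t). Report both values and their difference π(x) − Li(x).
π(3245) = 457;  Li(3245) ≈ 473.21;  π(x) − Li(x) ≈ -16.21.

Direct count of primes ≤ 3245 gives π(3245) = 457. Numerical evaluation of the logarithmic integral gives Li(3245) ≈ 473.21. The difference π(x) − Li(x) ≈ -16.21 is typically negative for small/moderate x (Li(x) overestimates), though Littlewood's theorem shows this sign changes infinitely often.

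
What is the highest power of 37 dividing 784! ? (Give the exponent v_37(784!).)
v_37(784!) = 21

Legendre's formula: v_p(n!) = Σ_{k ≥ 1} ⌊n / p^k⌋. For p = 37, n = 784, the terms are:
  ⌊784/37^1⌋ = ⌊784/37⌋ = 21
(the next term ⌊784/37^2⌋ = 0, terminating the sum). Summing: v_37(784!) = 21 = 21.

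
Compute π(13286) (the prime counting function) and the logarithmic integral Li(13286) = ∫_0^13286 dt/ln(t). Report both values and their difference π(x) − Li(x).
π(13286) = 1577;  Li(13286) ≈ 1597.27;  π(x) − Li(x) ≈ -20.27.

Direct count of primes ≤ 13286 gives π(13286) = 1577. Numerical evaluation of the logarithmic integral gives Li(13286) ≈ 1597.27. The difference π(x) − Li(x) ≈ -20.27 is typically negative for small/moderate x (Li(x) overestimates), though Littlewood's theorem shows this sign changes infinitely often.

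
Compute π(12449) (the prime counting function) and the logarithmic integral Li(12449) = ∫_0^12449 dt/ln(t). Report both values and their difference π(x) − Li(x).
π(12449) = 1485;  Li(12449) ≈ 1508.81;  π(x) − Li(x) ≈ -23.81.

Direct count of primes ≤ 12449 gives π(12449) = 1485. Numerical evaluation of the logarithmic integral gives Li(12449) ≈ 1508.81. The difference π(x) − Li(x) ≈ -23.81 is typically negative for small/moderate x (Li(x) overestimates), though Littlewood's theorem shows this sign changes infinitely often.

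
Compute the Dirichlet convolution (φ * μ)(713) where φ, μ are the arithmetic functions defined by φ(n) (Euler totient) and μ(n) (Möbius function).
(φ * μ)(713) = 609

Divisors of 713: [1, 23, 31, 713]. For each d | 713:
  d = 1: φ(1) · μ(713/1) = 1 · 1 = 1
  d = 23: φ(23) · μ(713/23) = 22 · -1 = -22
  d = 31: φ(31) · μ(713/31) = 30 · -1 = -30
  d = 713: φ(713) · μ(713/713) = 660 · 1 = 660
Summing: (φ * μ)(713) = 1 + -22 + -30 + 660 = 609.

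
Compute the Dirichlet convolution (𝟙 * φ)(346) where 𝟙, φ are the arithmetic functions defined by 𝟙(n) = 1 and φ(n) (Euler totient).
(𝟙 * φ)(346) = 346

Divisors of 346: [1, 2, 173, 346]. For each d | 346:
  d = 1: 𝟙(1) · φ(346/1) = 1 · 172 = 172
  d = 2: 𝟙(2) · φ(346/2) = 1 · 172 = 172
  d = 173: 𝟙(173) · φ(346/173) = 1 · 1 = 1
  d = 346: 𝟙(346) · φ(346/346) = 1 · 1 = 1
Summing: (𝟙 * φ)(346) = 172 + 172 + 1 + 1 = 346.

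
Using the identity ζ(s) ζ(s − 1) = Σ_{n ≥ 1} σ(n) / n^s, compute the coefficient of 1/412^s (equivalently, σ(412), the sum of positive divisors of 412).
σ(412) = 728

In the product (Σ m^0/m^s)(Σ k / k^s) = Σ (Σ_{d | n} d) / n^s, the coefficient of 1/n^s is σ(n) = Σ_{d | n} d. For n = 412, divisors are [1, 2, 4, 103, 206, 412]; summing: σ(412) = 728.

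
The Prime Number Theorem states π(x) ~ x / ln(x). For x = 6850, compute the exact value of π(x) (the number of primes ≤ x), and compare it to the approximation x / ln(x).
π(6850) = 881;  x/ln(x) ≈ 775.59;  relative error ≈ 11.96%.

Directly count primes up to 6850: π(6850) = 881. The PNT approximation gives 6850/ln(6850) ≈ 6850/8.83200 ≈ 775.59. Relative error (π(x) − x/ln(x)) / π(x) ≈ 11.96%; the approximation is known to undercount slightly (Li(x) is a better estimate).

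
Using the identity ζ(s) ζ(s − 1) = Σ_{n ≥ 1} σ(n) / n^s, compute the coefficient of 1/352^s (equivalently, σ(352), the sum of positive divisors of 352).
σ(352) = 756

In the product (Σ m^0/m^s)(Σ k / k^s) = Σ (Σ_{d | n} d) / n^s, the coefficient of 1/n^s is σ(n) = Σ_{d | n} d. For n = 352, divisors are [1, 2, 4, 8, 11, 16, 22, 32, 44, 88, 176, 352]; summing: σ(352) = 756.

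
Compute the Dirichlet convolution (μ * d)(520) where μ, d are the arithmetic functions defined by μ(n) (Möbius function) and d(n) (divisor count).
(μ * d)(520) = 1

Divisors of 520: [1, 2, 4, 5, 8, 10, 13, 20, 26, 40, 52, 65, 104, 130, 260, 520]. For each d | 520:
  d = 1: μ(1) · d(520/1) = 1 · 16 = 16
  d = 2: μ(2) · d(520/2) = -1 · 12 = -12
  d = 4: μ(4) · d(520/4) = 0 · 8 = 0
  d = 5: μ(5) · d(520/5) = -1 · 8 = -8
  d = 8: μ(8) · d(520/8) = 0 · 4 = 0
  d = 10: μ(10) · d(520/10) = 1 · 6 = 6
  d = 13: μ(13) · d(520/13) = -1 · 8 = -8
  d = 20: μ(20) · d(520/20) = 0 · 4 = 0
  d = 26: μ(26) · d(520/26) = 1 · 6 = 6
  d = 40: μ(40) · d(520/40) = 0 · 2 = 0
  d = 52: μ(52) · d(520/52) = 0 · 4 = 0
  d = 65: μ(65) · d(520/65) = 1 · 4 = 4
  d = 104: μ(104) · d(520/104) = 0 · 2 = 0
  d = 130: μ(130) · d(520/130) = -1 · 3 = -3
  d = 260: μ(260) · d(520/260) = 0 · 2 = 0
  d = 520: μ(520) · d(520/520) = 0 · 1 = 0
Summing: (μ * d)(520) = 16 + -12 + 0 + -8 + 0 + 6 + -8 + 0 + 6 + 0 + 0 + 4 + 0 + -3 + 0 + 0 = 1.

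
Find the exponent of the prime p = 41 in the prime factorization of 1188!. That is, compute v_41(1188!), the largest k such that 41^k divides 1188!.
v_41(1188!) = 28

Legendre's formula: v_p(n!) = Σ_{k ≥ 1} ⌊n / p^k⌋. For p = 41, n = 1188, the terms are:
  ⌊1188/41^1⌋ = ⌊1188/41⌋ = 28
(the next term ⌊1188/41^2⌋ = 0, terminating the sum). Summing: v_41(1188!) = 28 = 28.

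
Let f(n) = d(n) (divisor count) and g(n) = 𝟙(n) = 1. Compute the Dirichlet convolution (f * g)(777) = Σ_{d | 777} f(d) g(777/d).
(d * 𝟙)(777) = 27

Divisors of 777: [1, 3, 7, 21, 37, 111, 259, 777]. For each d | 777:
  d = 1: d(1) · 𝟙(777/1) = 1 · 1 = 1
  d = 3: d(3) · 𝟙(777/3) = 2 · 1 = 2
  d = 7: d(7) · 𝟙(777/7) = 2 · 1 = 2
  d = 21: d(21) · 𝟙(777/21) = 4 · 1 = 4
  d = 37: d(37) · 𝟙(777/37) = 2 · 1 = 2
  d = 111: d(111) · 𝟙(777/111) = 4 · 1 = 4
  d = 259: d(259) · 𝟙(777/259) = 4 · 1 = 4
  d = 777: d(777) · 𝟙(777/777) = 8 · 1 = 8
Summing: (d * 𝟙)(777) = 1 + 2 + 2 + 4 + 2 + 4 + 4 + 8 = 27.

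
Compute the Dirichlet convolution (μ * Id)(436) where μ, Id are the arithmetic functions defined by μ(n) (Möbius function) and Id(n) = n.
(μ * Id)(436) = 216

Divisors of 436: [1, 2, 4, 109, 218, 436]. For each d | 436:
  d = 1: μ(1) · Id(436/1) = 1 · 436 = 436
  d = 2: μ(2) · Id(436/2) = -1 · 218 = -218
  d = 4: μ(4) · Id(436/4) = 0 · 109 = 0
  d = 109: μ(109) · Id(436/109) = -1 · 4 = -4
  d = 218: μ(218) · Id(436/218) = 1 · 2 = 2
  d = 436: μ(436) · Id(436/436) = 0 · 1 = 0
Summing: (μ * Id)(436) = 436 + -218 + 0 + -4 + 2 + 0 = 216.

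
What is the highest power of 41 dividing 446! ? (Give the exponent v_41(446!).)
v_41(446!) = 10

Legendre's formula: v_p(n!) = Σ_{k ≥ 1} ⌊n / p^k⌋. For p = 41, n = 446, the terms are:
  ⌊446/41^1⌋ = ⌊446/41⌋ = 10
(the next term ⌊446/41^2⌋ = 0, terminating the sum). Summing: v_41(446!) = 10 = 10.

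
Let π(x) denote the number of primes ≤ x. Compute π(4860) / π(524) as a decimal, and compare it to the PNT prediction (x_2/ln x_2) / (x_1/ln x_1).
π(4860)/π(524) = 650/99 ≈ 6.5657;  PNT prediction ≈ 6.8413.

π(524) = 99 and π(4860) = 650, so π(4860)/π(524) ≈ 6.5657. The PNT-predicted ratio is (4860/ln(4860)) / (524/ln(524)) ≈ 6.8413. The two agree to within a few percent, as expected.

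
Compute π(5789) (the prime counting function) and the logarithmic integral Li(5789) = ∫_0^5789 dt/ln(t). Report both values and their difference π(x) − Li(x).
π(5789) = 759;  Li(5789) ≈ 776.11;  π(x) − Li(x) ≈ -17.11.

Direct count of primes ≤ 5789 gives π(5789) = 759. Numerical evaluation of the logarithmic integral gives Li(5789) ≈ 776.11. The difference π(x) − Li(x) ≈ -17.11 is typically negative for small/moderate x (Li(x) overestimates), though Littlewood's theorem shows this sign changes infinitely often.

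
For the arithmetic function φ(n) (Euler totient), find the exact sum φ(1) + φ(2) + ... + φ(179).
Σ_{n ≤ 179} φ(n) = 9832

Compute φ(n) for each 1 ≤ n ≤ 179: φ(1) = 1, φ(2) = 1, φ(3) = 2, φ(4) = 2, φ(5) = 4, φ(6) = 2, φ(7) = 6, φ(8) = 4, φ(9) = 6, φ(10) = 4, φ(11) = 10, φ(12) = 4, φ(13) = 12, φ(14) = 6, φ(15) = 8, φ(16) = 8, φ(17) = 16, φ(18) = 6, φ(19) = 18, φ(20) = 8, φ(21) = 12, φ(22) = 10, φ(23) = 22, φ(24) = 8, φ(25) = 20, φ(26) = 12, φ(27) = 18, φ(28) = 12, φ(29) = 28, φ(30) = 8, φ(31) = 30, φ(32) = 16, φ(33) = 20, φ(34) = 16, φ(35) = 24, φ(36) = 12, φ(37) = 36, φ(38) = 18, φ(39) = 24, φ(40) = 16, φ(41) = 40, φ(42) = 12, φ(43) = 42, φ(44) = 20, φ(45) = 24, φ(46) = 22, φ(47) = 46, φ(48) = 16, φ(49) = 42, φ(50) = 20, φ(51) = 32, φ(52) = 24, φ(53) = 52, φ(54) = 18, φ(55) = 40, φ(56) = 24, φ(57) = 36, φ(58) = 28, φ(59) = 58, φ(60) = 16, φ(61) = 60, φ(62) = 30, φ(63) = 36, φ(64) = 32, φ(65) = 48, φ(66) = 20, φ(67) = 66, φ(68) = 32, φ(69) = 44, φ(70) = 24, φ(71) = 70, φ(72) = 24, φ(73) = 72, φ(74) = 36, φ(75) = 40, φ(76) = 36, φ(77) = 60, φ(78) = 24, φ(79) = 78, φ(80) = 32, φ(81) = 54, φ(82) = 40, φ(83) = 82, φ(84) = 24, φ(85) = 64, φ(86) = 42, φ(87) = 56, φ(88) = 40, φ(89) = 88, φ(90) = 24, φ(91) = 72, φ(92) = 44, φ(93) = 60, φ(94) = 46, φ(95) = 72, φ(96) = 32, φ(97) = 96, φ(98) = 42, φ(99) = 60, φ(100) = 40, φ(101) = 100, φ(102) = 32, φ(103) = 102, φ(104) = 48, φ(105) = 48, φ(106) = 52, φ(107) = 106, φ(108) = 36, φ(109) = 108, φ(110) = 40, φ(111) = 72, φ(112) = 48, φ(113) = 112, φ(114) = 36, φ(115) = 88, φ(116) = 56, φ(117) = 72, φ(118) = 58, φ(119) = 96, φ(120) = 32, φ(121) = 110, φ(122) = 60, φ(123) = 80, φ(124) = 60, φ(125) = 100, φ(126) = 36, φ(127) = 126, φ(128) = 64, φ(129) = 84, φ(130) = 48, φ(131) = 130, φ(132) = 40, φ(133) = 108, φ(134) = 66, φ(135) = 72, φ(136) = 64, φ(137) = 136, φ(138) = 44, φ(139) = 138, φ(140) = 48, φ(141) = 92, φ(142) = 70, φ(143) = 120, φ(144) = 48, φ(145) = 112, φ(146) = 72, φ(147) = 84, φ(148) = 72, φ(149) = 148, φ(150) = 40, φ(151) = 150, φ(152) = 72, φ(153) = 96, φ(154) = 60, φ(155) = 120, φ(156) = 48, φ(157) = 156, φ(158) = 78, φ(159) = 104, φ(160) = 64, φ(161) = 132, φ(162) = 54, φ(163) = 162, φ(164) = 80, φ(165) = 80, φ(166) = 82, φ(167) = 166, φ(168) = 48, φ(169) = 156, φ(170) = 64, φ(171) = 108, φ(172) = 84, φ(173) = 172, φ(174) = 56, φ(175) = 120, φ(176) = 80, φ(177) = 116, φ(178) = 88, φ(179) = 178. Summing all 179 values: 9832. (Average order: Σ_{n ≤ x} φ(n) ~ (3/π²) x². For x = 179, (3/π²)·179² ≈ 9739.30.)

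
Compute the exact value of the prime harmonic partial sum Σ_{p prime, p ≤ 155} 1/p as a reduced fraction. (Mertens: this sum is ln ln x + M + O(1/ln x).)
Σ 1/p = 426559540131011718238816115585684956391671166781102121476137/225319534991831177328890236228992001350685163362356544091910

π(155) = 36, so the primes ≤ 155 are [2, 3, 5, 7, 11, 13, 17, 19, 23, 29, 31, 37, 41, 43, 47, 53, 59, 61, 67, 71, 73, 79, 83, 89, 97, 101, 103, 107, 109, 113, 127, 131, 137, 139, 149, 151]. Summing 1/p over these primes: 426559540131011718238816115585684956391671166781102121476137/225319534991831177328890236228992001350685163362356544091910 ≈ 1.8931. Mertens estimate ln ln(155) + 0.2615 ≈ 1.8796.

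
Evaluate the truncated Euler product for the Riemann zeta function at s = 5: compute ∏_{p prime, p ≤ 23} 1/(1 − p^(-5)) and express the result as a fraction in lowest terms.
∏ = 582482264223124461788463317320875/561738592476112179351889397970176

The primes p ≤ 23 are [2, 3, 5, 7, 11, 13, 17, 19, 23]. For each prime, (1 − 1/p^5)^(-1) = p^5 / (p^5 − 1). The product is (1 − 1/2^5)^(-1), (1 − 1/3^5)^(-1), (1 − 1/5^5)^(-1), (1 − 1/7^5)^(-1), (1 − 1/11^5)^(-1), (1 − 1/13^5)^(-1), (1 − 1/17^5)^(-1), (1 − 1/19^5)^(-1), (1 − 1/23^5)^(-1) = ∏ p^5 / (p^5 − 1) = 582482264223124461788463317320875/561738592476112179351889397970176.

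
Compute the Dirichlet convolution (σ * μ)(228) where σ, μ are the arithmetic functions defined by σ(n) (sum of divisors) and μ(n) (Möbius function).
(σ * μ)(228) = 228

Divisors of 228: [1, 2, 3, 4, 6, 12, 19, 38, 57, 76, 114, 228]. For each d | 228:
  d = 1: σ(1) · μ(228/1) = 1 · 0 = 0
  d = 2: σ(2) · μ(228/2) = 3 · -1 = -3
  d = 3: σ(3) · μ(228/3) = 4 · 0 = 0
  d = 4: σ(4) · μ(228/4) = 7 · 1 = 7
  d = 6: σ(6) · μ(228/6) = 12 · 1 = 12
  d = 12: σ(12) · μ(228/12) = 28 · -1 = -28
  d = 19: σ(19) · μ(228/19) = 20 · 0 = 0
  d = 38: σ(38) · μ(228/38) = 60 · 1 = 60
  d = 57: σ(57) · μ(228/57) = 80 · 0 = 0
  d = 76: σ(76) · μ(228/76) = 140 · -1 = -140
  d = 114: σ(114) · μ(228/114) = 240 · -1 = -240
  d = 228: σ(228) · μ(228/228) = 560 · 1 = 560
Summing: (σ * μ)(228) = 0 + -3 + 0 + 7 + 12 + -28 + 0 + 60 + 0 + -140 + -240 + 560 = 228.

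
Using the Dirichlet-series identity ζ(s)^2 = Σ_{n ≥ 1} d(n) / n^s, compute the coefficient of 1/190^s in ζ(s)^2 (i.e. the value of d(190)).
d(190) = 8

ζ(s)^2 = (Σ 1/m^s)(Σ 1/k^s). The coefficient of 1/n^s in the product is the number of ordered pairs (m, k) with mk = n, which equals d(n). For n = 190, divisors are [1, 2, 5, 10, 19, 38, 95, 190], so d(190) = 8.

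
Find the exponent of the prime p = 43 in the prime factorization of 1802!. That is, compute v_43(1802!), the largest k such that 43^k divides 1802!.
v_43(1802!) = 41

Legendre's formula: v_p(n!) = Σ_{k ≥ 1} ⌊n / p^k⌋. For p = 43, n = 1802, the terms are:
  ⌊1802/43^1⌋ = ⌊1802/43⌋ = 41
(the next term ⌊1802/43^2⌋ = 0, terminating the sum). Summing: v_43(1802!) = 41 = 41.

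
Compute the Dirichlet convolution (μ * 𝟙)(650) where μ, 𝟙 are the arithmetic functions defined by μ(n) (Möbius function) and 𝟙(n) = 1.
(μ * 𝟙)(650) = 0

Divisors of 650: [1, 2, 5, 10, 13, 25, 26, 50, 65, 130, 325, 650]. For each d | 650:
  d = 1: μ(1) · 𝟙(650/1) = 1 · 1 = 1
  d = 2: μ(2) · 𝟙(650/2) = -1 · 1 = -1
  d = 5: μ(5) · 𝟙(650/5) = -1 · 1 = -1
  d = 10: μ(10) · 𝟙(650/10) = 1 · 1 = 1
  d = 13: μ(13) · 𝟙(650/13) = -1 · 1 = -1
  d = 25: μ(25) · 𝟙(650/25) = 0 · 1 = 0
  d = 26: μ(26) · 𝟙(650/26) = 1 · 1 = 1
  d = 50: μ(50) · 𝟙(650/50) = 0 · 1 = 0
  d = 65: μ(65) · 𝟙(650/65) = 1 · 1 = 1
  d = 130: μ(130) · 𝟙(650/130) = -1 · 1 = -1
  d = 325: μ(325) · 𝟙(650/325) = 0 · 1 = 0
  d = 650: μ(650) · 𝟙(650/650) = 0 · 1 = 0
Summing: (μ * 𝟙)(650) = 1 + -1 + -1 + 1 + -1 + 0 + 1 + 0 + 1 + -1 + 0 + 0 = 0.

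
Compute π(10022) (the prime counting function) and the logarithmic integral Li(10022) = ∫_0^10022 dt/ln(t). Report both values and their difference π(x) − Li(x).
π(10022) = 1231;  Li(10022) ≈ 1248.53;  π(x) − Li(x) ≈ -17.53.

Direct count of primes ≤ 10022 gives π(10022) = 1231. Numerical evaluation of the logarithmic integral gives Li(10022) ≈ 1248.53. The difference π(x) − Li(x) ≈ -17.53 is typically negative for small/moderate x (Li(x) overestimates), though Littlewood's theorem shows this sign changes infinitely often.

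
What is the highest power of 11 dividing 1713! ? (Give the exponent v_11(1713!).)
v_11(1713!) = 170

Legendre's formula: v_p(n!) = Σ_{k ≥ 1} ⌊n / p^k⌋. For p = 11, n = 1713, the terms are:
  ⌊1713/11^1⌋ = ⌊1713/11⌋ = 155
  ⌊1713/11^2⌋ = ⌊1713/121⌋ = 14
  ⌊1713/11^3⌋ = ⌊1713/1331⌋ = 1
(the next term ⌊1713/11^4⌋ = 0, terminating the sum). Summing: v_11(1713!) = 155 + 14 + 1 = 170.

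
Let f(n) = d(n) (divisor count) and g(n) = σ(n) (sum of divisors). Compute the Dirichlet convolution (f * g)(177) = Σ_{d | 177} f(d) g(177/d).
(d * σ)(177) = 372

Divisors of 177: [1, 3, 59, 177]. For each d | 177:
  d = 1: d(1) · σ(177/1) = 1 · 240 = 240
  d = 3: d(3) · σ(177/3) = 2 · 60 = 120
  d = 59: d(59) · σ(177/59) = 2 · 4 = 8
  d = 177: d(177) · σ(177/177) = 4 · 1 = 4
Summing: (d * σ)(177) = 240 + 120 + 8 + 4 = 372.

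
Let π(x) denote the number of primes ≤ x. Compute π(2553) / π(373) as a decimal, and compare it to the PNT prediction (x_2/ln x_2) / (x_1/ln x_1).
π(2553)/π(373) = 374/74 ≈ 5.0541;  PNT prediction ≈ 5.1664.

π(373) = 74 and π(2553) = 374, so π(2553)/π(373) ≈ 5.0541. The PNT-predicted ratio is (2553/ln(2553)) / (373/ln(373)) ≈ 5.1664. The two agree to within a few percent, as expected.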